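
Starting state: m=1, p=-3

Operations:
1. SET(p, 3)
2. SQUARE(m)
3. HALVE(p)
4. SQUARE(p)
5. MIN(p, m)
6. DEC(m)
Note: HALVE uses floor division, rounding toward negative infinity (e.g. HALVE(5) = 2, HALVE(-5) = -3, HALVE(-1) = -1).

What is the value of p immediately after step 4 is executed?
p = 1

Tracing p through execution:
Initial: p = -3
After step 1 (SET(p, 3)): p = 3
After step 2 (SQUARE(m)): p = 3
After step 3 (HALVE(p)): p = 1
After step 4 (SQUARE(p)): p = 1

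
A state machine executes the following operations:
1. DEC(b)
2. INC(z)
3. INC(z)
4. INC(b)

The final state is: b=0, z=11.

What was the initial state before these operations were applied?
b=0, z=9

Working backwards:
Final state: b=0, z=11
Before step 4 (INC(b)): b=-1, z=11
Before step 3 (INC(z)): b=-1, z=10
Before step 2 (INC(z)): b=-1, z=9
Before step 1 (DEC(b)): b=0, z=9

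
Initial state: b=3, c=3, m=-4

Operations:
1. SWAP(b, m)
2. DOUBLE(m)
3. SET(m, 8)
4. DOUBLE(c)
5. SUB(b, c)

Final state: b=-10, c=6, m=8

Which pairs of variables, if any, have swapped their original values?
None

Comparing initial and final values:
c: 3 → 6
m: -4 → 8
b: 3 → -10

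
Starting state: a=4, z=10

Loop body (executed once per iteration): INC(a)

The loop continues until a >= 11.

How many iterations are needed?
7

Tracing iterations:
Initial: a=4, z=10
After iteration 1: a=5, z=10
After iteration 2: a=6, z=10
After iteration 3: a=7, z=10
After iteration 4: a=8, z=10
After iteration 5: a=9, z=10
After iteration 6: a=10, z=10
After iteration 7: a=11, z=10
a >= 11 now holds, so the loop exits after 7 iterations.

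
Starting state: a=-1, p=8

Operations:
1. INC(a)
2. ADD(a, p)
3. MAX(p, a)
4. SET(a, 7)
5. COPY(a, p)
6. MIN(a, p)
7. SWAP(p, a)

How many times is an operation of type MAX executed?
1

Counting MAX operations:
Step 3: MAX(p, a) ← MAX
Total: 1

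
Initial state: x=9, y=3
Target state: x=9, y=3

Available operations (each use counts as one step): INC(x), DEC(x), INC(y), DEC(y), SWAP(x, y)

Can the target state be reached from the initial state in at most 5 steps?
Yes

Path (0 steps): 0 steps (already at target)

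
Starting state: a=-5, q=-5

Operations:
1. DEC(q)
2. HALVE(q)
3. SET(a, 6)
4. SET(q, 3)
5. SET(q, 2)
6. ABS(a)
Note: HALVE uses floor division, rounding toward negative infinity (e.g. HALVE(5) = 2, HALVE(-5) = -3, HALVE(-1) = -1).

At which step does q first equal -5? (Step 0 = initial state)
Step 0

Tracing q:
Initial: q = -5 ← first occurrence
After step 1: q = -6
After step 2: q = -3
After step 3: q = -3
After step 4: q = 3
After step 5: q = 2
After step 6: q = 2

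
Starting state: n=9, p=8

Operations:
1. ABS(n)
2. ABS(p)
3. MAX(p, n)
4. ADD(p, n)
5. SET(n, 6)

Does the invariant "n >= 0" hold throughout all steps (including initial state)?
Yes

The invariant holds at every step.

State at each step:
Initial: n=9, p=8
After step 1: n=9, p=8
After step 2: n=9, p=8
After step 3: n=9, p=9
After step 4: n=9, p=18
After step 5: n=6, p=18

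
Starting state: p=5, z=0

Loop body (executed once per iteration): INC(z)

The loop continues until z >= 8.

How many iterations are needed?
8

Tracing iterations:
Initial: p=5, z=0
After iteration 1: p=5, z=1
After iteration 2: p=5, z=2
After iteration 3: p=5, z=3
After iteration 4: p=5, z=4
After iteration 5: p=5, z=5
After iteration 6: p=5, z=6
After iteration 7: p=5, z=7
After iteration 8: p=5, z=8
z >= 8 now holds, so the loop exits after 8 iterations.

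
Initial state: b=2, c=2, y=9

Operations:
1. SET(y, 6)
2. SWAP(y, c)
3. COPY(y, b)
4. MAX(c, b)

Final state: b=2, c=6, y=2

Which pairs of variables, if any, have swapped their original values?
None

Comparing initial and final values:
c: 2 → 6
y: 9 → 2
b: 2 → 2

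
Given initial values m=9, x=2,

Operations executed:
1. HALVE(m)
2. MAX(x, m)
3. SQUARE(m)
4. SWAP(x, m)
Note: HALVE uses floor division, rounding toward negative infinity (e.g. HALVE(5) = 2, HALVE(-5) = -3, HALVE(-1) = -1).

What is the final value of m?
m = 4

Tracing execution:
Step 1: HALVE(m) → m = 4
Step 2: MAX(x, m) → m = 4
Step 3: SQUARE(m) → m = 16
Step 4: SWAP(x, m) → m = 4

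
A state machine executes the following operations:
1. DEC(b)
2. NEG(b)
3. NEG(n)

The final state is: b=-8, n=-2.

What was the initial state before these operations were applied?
b=9, n=2

Working backwards:
Final state: b=-8, n=-2
Before step 3 (NEG(n)): b=-8, n=2
Before step 2 (NEG(b)): b=8, n=2
Before step 1 (DEC(b)): b=9, n=2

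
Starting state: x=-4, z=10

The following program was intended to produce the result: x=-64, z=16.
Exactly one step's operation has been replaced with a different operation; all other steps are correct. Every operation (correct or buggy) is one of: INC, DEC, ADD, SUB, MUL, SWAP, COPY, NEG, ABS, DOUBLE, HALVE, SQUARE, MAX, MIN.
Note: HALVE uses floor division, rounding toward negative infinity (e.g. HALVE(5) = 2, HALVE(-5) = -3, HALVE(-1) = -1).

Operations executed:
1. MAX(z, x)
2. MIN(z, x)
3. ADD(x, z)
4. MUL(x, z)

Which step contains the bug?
Step 3

Trace with buggy code:
Initial: x=-4, z=10
After step 1: x=-4, z=10
After step 2: x=-4, z=-4
After step 3: x=-8, z=-4
After step 4: x=32, z=-4
Actual final x=32, z=-4 ≠ expected x=-64, z=16.
Step 3 is the only position where a single-operation replacement can produce the expected result.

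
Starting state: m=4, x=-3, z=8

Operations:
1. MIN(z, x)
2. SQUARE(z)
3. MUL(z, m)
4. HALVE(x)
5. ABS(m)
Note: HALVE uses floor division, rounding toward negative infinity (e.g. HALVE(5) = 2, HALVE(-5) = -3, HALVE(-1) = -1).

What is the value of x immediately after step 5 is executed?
x = -2

Tracing x through execution:
Initial: x = -3
After step 1 (MIN(z, x)): x = -3
After step 2 (SQUARE(z)): x = -3
After step 3 (MUL(z, m)): x = -3
After step 4 (HALVE(x)): x = -2
After step 5 (ABS(m)): x = -2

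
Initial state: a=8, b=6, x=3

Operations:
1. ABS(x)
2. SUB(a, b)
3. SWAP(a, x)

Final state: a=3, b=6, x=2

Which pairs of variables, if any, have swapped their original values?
None

Comparing initial and final values:
a: 8 → 3
x: 3 → 2
b: 6 → 6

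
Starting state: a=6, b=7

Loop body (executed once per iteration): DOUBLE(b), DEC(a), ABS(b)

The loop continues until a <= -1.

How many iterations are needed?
7

Tracing iterations:
Initial: a=6, b=7
After iteration 1: a=5, b=14
After iteration 2: a=4, b=28
After iteration 3: a=3, b=56
After iteration 4: a=2, b=112
After iteration 5: a=1, b=224
After iteration 6: a=0, b=448
After iteration 7: a=-1, b=896
a <= -1 now holds, so the loop exits after 7 iterations.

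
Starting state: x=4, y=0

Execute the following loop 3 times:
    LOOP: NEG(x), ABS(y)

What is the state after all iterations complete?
x=-4, y=0

Iteration trace:
Start: x=4, y=0
After iteration 1: x=-4, y=0
After iteration 2: x=4, y=0
After iteration 3: x=-4, y=0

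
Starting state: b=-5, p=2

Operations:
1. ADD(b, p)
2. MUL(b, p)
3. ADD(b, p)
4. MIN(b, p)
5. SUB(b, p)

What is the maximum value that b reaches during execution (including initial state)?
-3

Values of b at each step:
Initial: b = -5
After step 1: b = -3 ← maximum
After step 2: b = -6
After step 3: b = -4
After step 4: b = -4
After step 5: b = -6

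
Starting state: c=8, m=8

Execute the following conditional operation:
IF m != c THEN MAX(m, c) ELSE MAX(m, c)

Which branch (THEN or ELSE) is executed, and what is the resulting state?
Branch: ELSE, Final state: c=8, m=8

Evaluating condition: m != c
m = 8, c = 8
Condition is False, so ELSE branch executes
After MAX(m, c): c=8, m=8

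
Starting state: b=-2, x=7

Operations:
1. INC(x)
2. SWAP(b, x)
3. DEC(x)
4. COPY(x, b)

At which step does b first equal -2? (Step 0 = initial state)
Step 0

Tracing b:
Initial: b = -2 ← first occurrence
After step 1: b = -2
After step 2: b = 8
After step 3: b = 8
After step 4: b = 8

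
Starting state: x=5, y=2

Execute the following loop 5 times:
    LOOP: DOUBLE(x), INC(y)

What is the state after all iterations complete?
x=160, y=7

Iteration trace:
Start: x=5, y=2
After iteration 1: x=10, y=3
After iteration 2: x=20, y=4
After iteration 3: x=40, y=5
After iteration 4: x=80, y=6
After iteration 5: x=160, y=7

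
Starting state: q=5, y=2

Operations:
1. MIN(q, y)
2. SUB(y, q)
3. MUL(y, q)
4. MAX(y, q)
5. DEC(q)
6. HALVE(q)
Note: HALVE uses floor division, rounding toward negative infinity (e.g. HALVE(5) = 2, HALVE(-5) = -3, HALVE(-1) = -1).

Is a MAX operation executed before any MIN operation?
No

First MAX: step 4
First MIN: step 1
Since 4 > 1, MIN comes first.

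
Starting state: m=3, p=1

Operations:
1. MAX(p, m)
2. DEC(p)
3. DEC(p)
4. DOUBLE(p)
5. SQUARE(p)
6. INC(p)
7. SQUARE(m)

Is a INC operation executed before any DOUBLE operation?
No

First INC: step 6
First DOUBLE: step 4
Since 6 > 4, DOUBLE comes first.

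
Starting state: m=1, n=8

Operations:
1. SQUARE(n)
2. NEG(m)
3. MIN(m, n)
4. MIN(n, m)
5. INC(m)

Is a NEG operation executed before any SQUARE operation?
No

First NEG: step 2
First SQUARE: step 1
Since 2 > 1, SQUARE comes first.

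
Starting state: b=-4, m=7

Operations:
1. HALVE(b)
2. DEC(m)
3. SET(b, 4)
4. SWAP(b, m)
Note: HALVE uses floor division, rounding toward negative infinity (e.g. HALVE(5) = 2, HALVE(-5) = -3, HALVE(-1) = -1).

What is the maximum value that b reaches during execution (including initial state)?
6

Values of b at each step:
Initial: b = -4
After step 1: b = -2
After step 2: b = -2
After step 3: b = 4
After step 4: b = 6 ← maximum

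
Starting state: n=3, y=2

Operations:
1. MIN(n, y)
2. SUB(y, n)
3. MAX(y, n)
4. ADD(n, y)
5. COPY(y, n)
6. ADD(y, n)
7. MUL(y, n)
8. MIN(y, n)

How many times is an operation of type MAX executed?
1

Counting MAX operations:
Step 3: MAX(y, n) ← MAX
Total: 1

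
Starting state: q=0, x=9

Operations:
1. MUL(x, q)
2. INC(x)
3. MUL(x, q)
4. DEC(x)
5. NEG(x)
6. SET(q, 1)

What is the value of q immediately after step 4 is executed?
q = 0

Tracing q through execution:
Initial: q = 0
After step 1 (MUL(x, q)): q = 0
After step 2 (INC(x)): q = 0
After step 3 (MUL(x, q)): q = 0
After step 4 (DEC(x)): q = 0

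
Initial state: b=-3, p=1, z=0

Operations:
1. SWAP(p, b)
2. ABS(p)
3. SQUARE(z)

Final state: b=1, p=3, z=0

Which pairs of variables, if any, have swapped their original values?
None

Comparing initial and final values:
z: 0 → 0
p: 1 → 3
b: -3 → 1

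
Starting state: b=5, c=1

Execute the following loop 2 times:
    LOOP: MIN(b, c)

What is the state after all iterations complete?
b=1, c=1

Iteration trace:
Start: b=5, c=1
After iteration 1: b=1, c=1
After iteration 2: b=1, c=1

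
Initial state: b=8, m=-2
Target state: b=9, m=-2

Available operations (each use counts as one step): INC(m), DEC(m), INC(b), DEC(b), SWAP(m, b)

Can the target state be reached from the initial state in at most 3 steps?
Yes

Path (1 step): INC(b)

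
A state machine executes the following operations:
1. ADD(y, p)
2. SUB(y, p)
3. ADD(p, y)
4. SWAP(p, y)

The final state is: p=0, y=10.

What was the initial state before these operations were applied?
p=10, y=0

Working backwards:
Final state: p=0, y=10
Before step 4 (SWAP(p, y)): p=10, y=0
Before step 3 (ADD(p, y)): p=10, y=0
Before step 2 (SUB(y, p)): p=10, y=10
Before step 1 (ADD(y, p)): p=10, y=0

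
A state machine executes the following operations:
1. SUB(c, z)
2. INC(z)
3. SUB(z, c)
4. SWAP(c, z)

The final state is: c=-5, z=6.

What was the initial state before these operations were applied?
c=6, z=0

Working backwards:
Final state: c=-5, z=6
Before step 4 (SWAP(c, z)): c=6, z=-5
Before step 3 (SUB(z, c)): c=6, z=1
Before step 2 (INC(z)): c=6, z=0
Before step 1 (SUB(c, z)): c=6, z=0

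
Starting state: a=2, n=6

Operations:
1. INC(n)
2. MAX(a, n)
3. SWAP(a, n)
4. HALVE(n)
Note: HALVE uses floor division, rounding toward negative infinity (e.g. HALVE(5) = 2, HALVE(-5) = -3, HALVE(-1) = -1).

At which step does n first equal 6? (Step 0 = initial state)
Step 0

Tracing n:
Initial: n = 6 ← first occurrence
After step 1: n = 7
After step 2: n = 7
After step 3: n = 7
After step 4: n = 3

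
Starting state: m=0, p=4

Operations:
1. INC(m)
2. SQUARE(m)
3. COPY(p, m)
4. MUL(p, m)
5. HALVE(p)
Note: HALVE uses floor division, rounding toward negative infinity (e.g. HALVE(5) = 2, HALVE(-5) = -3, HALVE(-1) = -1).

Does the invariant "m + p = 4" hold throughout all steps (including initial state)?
No, violated after step 1

The invariant is violated after step 1.

State at each step:
Initial: m=0, p=4
After step 1: m=1, p=4
After step 2: m=1, p=4
After step 3: m=1, p=1
After step 4: m=1, p=1
After step 5: m=1, p=0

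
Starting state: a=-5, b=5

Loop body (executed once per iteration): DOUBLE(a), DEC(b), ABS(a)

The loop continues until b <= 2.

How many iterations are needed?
3

Tracing iterations:
Initial: a=-5, b=5
After iteration 1: a=10, b=4
After iteration 2: a=20, b=3
After iteration 3: a=40, b=2
b <= 2 now holds, so the loop exits after 3 iterations.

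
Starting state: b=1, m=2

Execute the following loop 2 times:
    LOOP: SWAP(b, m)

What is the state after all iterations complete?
b=1, m=2

Iteration trace:
Start: b=1, m=2
After iteration 1: b=2, m=1
After iteration 2: b=1, m=2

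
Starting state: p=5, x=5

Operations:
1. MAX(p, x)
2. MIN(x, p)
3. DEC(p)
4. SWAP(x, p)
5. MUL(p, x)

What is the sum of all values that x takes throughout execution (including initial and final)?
28

Values of x at each step:
Initial: x = 5
After step 1: x = 5
After step 2: x = 5
After step 3: x = 5
After step 4: x = 4
After step 5: x = 4
Sum = 5 + 5 + 5 + 5 + 4 + 4 = 28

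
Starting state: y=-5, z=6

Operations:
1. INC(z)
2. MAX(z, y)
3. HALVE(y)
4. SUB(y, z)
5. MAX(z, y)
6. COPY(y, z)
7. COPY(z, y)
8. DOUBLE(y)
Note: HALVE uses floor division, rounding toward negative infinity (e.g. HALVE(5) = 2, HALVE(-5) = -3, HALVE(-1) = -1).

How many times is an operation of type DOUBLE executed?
1

Counting DOUBLE operations:
Step 8: DOUBLE(y) ← DOUBLE
Total: 1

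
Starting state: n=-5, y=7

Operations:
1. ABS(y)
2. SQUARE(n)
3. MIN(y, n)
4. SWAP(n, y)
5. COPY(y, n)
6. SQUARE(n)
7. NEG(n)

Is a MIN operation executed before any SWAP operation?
Yes

First MIN: step 3
First SWAP: step 4
Since 3 < 4, MIN comes first.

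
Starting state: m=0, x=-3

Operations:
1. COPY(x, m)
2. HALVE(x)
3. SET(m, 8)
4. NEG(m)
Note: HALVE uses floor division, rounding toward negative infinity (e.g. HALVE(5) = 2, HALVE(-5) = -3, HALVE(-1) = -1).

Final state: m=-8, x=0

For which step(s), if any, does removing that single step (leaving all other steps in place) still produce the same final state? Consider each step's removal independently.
Step(s) 2

Testing removal of each single step:
Without step 1: final = m=-8, x=-2 (different)
Without step 2: final = m=-8, x=0 (same)
Without step 3: final = m=0, x=0 (different)
Without step 4: final = m=8, x=0 (different)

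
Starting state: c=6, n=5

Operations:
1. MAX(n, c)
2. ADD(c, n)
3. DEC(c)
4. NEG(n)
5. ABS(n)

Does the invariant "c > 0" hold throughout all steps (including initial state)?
Yes

The invariant holds at every step.

State at each step:
Initial: c=6, n=5
After step 1: c=6, n=6
After step 2: c=12, n=6
After step 3: c=11, n=6
After step 4: c=11, n=-6
After step 5: c=11, n=6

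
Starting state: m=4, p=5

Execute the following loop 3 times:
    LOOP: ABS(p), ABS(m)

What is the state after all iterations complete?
m=4, p=5

Iteration trace:
Start: m=4, p=5
After iteration 1: m=4, p=5
After iteration 2: m=4, p=5
After iteration 3: m=4, p=5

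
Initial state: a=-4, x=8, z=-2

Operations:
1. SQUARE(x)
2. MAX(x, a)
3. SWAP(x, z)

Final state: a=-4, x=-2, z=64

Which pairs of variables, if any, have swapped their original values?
None

Comparing initial and final values:
a: -4 → -4
z: -2 → 64
x: 8 → -2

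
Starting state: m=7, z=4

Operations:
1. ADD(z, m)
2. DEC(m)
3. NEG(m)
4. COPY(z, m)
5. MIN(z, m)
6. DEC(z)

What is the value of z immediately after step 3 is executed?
z = 11

Tracing z through execution:
Initial: z = 4
After step 1 (ADD(z, m)): z = 11
After step 2 (DEC(m)): z = 11
After step 3 (NEG(m)): z = 11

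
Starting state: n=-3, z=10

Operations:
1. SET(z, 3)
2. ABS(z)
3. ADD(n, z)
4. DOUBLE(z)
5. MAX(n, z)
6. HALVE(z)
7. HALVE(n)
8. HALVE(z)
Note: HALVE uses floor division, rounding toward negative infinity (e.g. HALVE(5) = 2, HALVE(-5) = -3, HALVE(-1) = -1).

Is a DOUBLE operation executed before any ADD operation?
No

First DOUBLE: step 4
First ADD: step 3
Since 4 > 3, ADD comes first.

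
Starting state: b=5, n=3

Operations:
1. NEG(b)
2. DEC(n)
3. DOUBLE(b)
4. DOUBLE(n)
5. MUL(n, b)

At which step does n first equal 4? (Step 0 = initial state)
Step 4

Tracing n:
Initial: n = 3
After step 1: n = 3
After step 2: n = 2
After step 3: n = 2
After step 4: n = 4 ← first occurrence
After step 5: n = -40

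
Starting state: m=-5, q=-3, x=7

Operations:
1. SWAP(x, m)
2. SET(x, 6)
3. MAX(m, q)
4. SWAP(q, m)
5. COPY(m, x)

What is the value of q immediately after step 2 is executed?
q = -3

Tracing q through execution:
Initial: q = -3
After step 1 (SWAP(x, m)): q = -3
After step 2 (SET(x, 6)): q = -3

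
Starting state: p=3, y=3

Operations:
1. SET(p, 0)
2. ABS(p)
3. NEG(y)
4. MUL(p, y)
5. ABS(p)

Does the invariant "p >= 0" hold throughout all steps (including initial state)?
Yes

The invariant holds at every step.

State at each step:
Initial: p=3, y=3
After step 1: p=0, y=3
After step 2: p=0, y=3
After step 3: p=0, y=-3
After step 4: p=0, y=-3
After step 5: p=0, y=-3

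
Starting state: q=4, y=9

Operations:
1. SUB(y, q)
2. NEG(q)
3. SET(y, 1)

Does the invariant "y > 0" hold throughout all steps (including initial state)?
Yes

The invariant holds at every step.

State at each step:
Initial: q=4, y=9
After step 1: q=4, y=5
After step 2: q=-4, y=5
After step 3: q=-4, y=1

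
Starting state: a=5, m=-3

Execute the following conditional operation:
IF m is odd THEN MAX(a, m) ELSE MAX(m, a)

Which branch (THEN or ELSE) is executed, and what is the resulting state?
Branch: THEN, Final state: a=5, m=-3

Evaluating condition: m is odd
Condition is True, so THEN branch executes
After MAX(a, m): a=5, m=-3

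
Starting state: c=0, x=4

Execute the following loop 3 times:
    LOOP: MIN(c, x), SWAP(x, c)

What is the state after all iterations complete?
c=0, x=0

Iteration trace:
Start: c=0, x=4
After iteration 1: c=4, x=0
After iteration 2: c=0, x=0
After iteration 3: c=0, x=0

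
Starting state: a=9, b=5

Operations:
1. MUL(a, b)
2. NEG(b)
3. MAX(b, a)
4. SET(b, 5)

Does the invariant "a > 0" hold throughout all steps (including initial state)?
Yes

The invariant holds at every step.

State at each step:
Initial: a=9, b=5
After step 1: a=45, b=5
After step 2: a=45, b=-5
After step 3: a=45, b=45
After step 4: a=45, b=5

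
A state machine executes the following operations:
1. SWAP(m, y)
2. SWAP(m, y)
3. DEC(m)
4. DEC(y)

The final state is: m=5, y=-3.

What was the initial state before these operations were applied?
m=6, y=-2

Working backwards:
Final state: m=5, y=-3
Before step 4 (DEC(y)): m=5, y=-2
Before step 3 (DEC(m)): m=6, y=-2
Before step 2 (SWAP(m, y)): m=-2, y=6
Before step 1 (SWAP(m, y)): m=6, y=-2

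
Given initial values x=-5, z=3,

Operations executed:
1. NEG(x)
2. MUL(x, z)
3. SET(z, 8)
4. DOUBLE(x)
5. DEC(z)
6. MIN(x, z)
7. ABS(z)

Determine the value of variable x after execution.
x = 7

Tracing execution:
Step 1: NEG(x) → x = 5
Step 2: MUL(x, z) → x = 15
Step 3: SET(z, 8) → x = 15
Step 4: DOUBLE(x) → x = 30
Step 5: DEC(z) → x = 30
Step 6: MIN(x, z) → x = 7
Step 7: ABS(z) → x = 7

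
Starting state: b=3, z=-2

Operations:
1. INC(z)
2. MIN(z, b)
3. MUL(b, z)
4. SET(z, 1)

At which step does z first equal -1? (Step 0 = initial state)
Step 1

Tracing z:
Initial: z = -2
After step 1: z = -1 ← first occurrence
After step 2: z = -1
After step 3: z = -1
After step 4: z = 1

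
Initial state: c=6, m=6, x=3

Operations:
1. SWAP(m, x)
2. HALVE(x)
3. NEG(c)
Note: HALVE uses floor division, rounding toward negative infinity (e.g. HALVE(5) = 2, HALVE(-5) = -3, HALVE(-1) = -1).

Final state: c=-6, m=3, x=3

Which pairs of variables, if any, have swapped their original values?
None

Comparing initial and final values:
m: 6 → 3
c: 6 → -6
x: 3 → 3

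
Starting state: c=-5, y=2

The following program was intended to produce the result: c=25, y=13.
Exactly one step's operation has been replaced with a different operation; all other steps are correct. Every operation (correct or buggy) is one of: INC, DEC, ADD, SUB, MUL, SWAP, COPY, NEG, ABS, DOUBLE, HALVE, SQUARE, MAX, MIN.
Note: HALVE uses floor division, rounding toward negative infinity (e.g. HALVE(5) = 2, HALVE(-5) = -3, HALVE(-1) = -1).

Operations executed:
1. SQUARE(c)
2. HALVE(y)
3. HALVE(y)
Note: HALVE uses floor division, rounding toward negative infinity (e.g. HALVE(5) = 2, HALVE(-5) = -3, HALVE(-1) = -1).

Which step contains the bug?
Step 2

Trace with buggy code:
Initial: c=-5, y=2
After step 1: c=25, y=2
After step 2: c=25, y=1
After step 3: c=25, y=0
Actual final c=25, y=0 ≠ expected c=25, y=13.
Step 2 is the only position where a single-operation replacement can produce the expected result.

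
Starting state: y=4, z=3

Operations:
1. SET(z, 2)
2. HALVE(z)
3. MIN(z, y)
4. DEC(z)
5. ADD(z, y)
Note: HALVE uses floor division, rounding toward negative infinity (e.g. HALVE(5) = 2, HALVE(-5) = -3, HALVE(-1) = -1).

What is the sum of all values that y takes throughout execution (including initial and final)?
24

Values of y at each step:
Initial: y = 4
After step 1: y = 4
After step 2: y = 4
After step 3: y = 4
After step 4: y = 4
After step 5: y = 4
Sum = 4 + 4 + 4 + 4 + 4 + 4 = 24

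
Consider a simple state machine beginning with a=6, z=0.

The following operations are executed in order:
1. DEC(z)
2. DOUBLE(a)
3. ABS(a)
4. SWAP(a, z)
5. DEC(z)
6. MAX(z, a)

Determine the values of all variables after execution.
{a: -1, z: 11}

Step-by-step execution:
Initial: a=6, z=0
After step 1 (DEC(z)): a=6, z=-1
After step 2 (DOUBLE(a)): a=12, z=-1
After step 3 (ABS(a)): a=12, z=-1
After step 4 (SWAP(a, z)): a=-1, z=12
After step 5 (DEC(z)): a=-1, z=11
After step 6 (MAX(z, a)): a=-1, z=11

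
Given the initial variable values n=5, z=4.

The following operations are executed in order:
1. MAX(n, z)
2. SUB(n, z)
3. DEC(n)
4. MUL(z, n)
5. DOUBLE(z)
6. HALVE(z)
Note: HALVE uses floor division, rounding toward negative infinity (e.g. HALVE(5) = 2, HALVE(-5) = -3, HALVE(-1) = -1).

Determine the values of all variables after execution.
{n: 0, z: 0}

Step-by-step execution:
Initial: n=5, z=4
After step 1 (MAX(n, z)): n=5, z=4
After step 2 (SUB(n, z)): n=1, z=4
After step 3 (DEC(n)): n=0, z=4
After step 4 (MUL(z, n)): n=0, z=0
After step 5 (DOUBLE(z)): n=0, z=0
After step 6 (HALVE(z)): n=0, z=0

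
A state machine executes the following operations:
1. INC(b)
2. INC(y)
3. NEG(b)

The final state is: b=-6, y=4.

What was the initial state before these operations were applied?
b=5, y=3

Working backwards:
Final state: b=-6, y=4
Before step 3 (NEG(b)): b=6, y=4
Before step 2 (INC(y)): b=6, y=3
Before step 1 (INC(b)): b=5, y=3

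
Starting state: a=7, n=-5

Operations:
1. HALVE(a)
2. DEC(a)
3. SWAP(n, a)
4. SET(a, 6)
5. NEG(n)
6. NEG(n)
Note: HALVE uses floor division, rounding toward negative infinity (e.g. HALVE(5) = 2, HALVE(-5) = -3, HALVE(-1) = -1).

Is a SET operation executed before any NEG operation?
Yes

First SET: step 4
First NEG: step 5
Since 4 < 5, SET comes first.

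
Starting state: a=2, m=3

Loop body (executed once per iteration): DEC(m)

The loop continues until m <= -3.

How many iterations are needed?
6

Tracing iterations:
Initial: a=2, m=3
After iteration 1: a=2, m=2
After iteration 2: a=2, m=1
After iteration 3: a=2, m=0
After iteration 4: a=2, m=-1
After iteration 5: a=2, m=-2
After iteration 6: a=2, m=-3
m <= -3 now holds, so the loop exits after 6 iterations.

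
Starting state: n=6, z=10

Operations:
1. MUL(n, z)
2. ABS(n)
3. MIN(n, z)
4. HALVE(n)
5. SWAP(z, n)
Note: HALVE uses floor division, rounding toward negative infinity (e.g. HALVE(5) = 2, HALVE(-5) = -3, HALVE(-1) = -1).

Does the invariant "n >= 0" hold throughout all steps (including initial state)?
Yes

The invariant holds at every step.

State at each step:
Initial: n=6, z=10
After step 1: n=60, z=10
After step 2: n=60, z=10
After step 3: n=10, z=10
After step 4: n=5, z=10
After step 5: n=10, z=5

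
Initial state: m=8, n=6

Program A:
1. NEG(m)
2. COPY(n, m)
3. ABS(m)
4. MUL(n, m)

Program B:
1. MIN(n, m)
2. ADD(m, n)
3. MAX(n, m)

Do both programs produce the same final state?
No

Program A final state: m=8, n=-64
Program B final state: m=14, n=14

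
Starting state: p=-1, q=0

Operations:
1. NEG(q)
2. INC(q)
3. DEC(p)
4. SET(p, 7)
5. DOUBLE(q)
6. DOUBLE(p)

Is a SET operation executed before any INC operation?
No

First SET: step 4
First INC: step 2
Since 4 > 2, INC comes first.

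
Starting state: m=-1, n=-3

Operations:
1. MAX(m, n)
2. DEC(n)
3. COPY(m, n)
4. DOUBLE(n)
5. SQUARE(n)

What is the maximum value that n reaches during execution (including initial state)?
64

Values of n at each step:
Initial: n = -3
After step 1: n = -3
After step 2: n = -4
After step 3: n = -4
After step 4: n = -8
After step 5: n = 64 ← maximum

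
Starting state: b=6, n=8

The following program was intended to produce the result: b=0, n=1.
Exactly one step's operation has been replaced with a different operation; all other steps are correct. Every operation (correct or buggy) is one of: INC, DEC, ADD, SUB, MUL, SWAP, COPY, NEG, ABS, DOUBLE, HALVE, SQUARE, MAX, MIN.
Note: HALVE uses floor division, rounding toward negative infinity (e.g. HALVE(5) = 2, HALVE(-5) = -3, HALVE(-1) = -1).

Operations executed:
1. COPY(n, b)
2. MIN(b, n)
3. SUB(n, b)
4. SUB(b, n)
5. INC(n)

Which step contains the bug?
Step 4

Trace with buggy code:
Initial: b=6, n=8
After step 1: b=6, n=6
After step 2: b=6, n=6
After step 3: b=6, n=0
After step 4: b=6, n=0
After step 5: b=6, n=1
Actual final b=6, n=1 ≠ expected b=0, n=1.
Step 4 is the only position where a single-operation replacement can produce the expected result.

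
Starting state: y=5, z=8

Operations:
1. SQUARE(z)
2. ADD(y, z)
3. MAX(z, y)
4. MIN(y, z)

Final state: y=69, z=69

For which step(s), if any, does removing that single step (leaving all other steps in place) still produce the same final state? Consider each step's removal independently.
Step(s) 4

Testing removal of each single step:
Without step 1: final = y=13, z=13 (different)
Without step 2: final = y=5, z=64 (different)
Without step 3: final = y=64, z=64 (different)
Without step 4: final = y=69, z=69 (same)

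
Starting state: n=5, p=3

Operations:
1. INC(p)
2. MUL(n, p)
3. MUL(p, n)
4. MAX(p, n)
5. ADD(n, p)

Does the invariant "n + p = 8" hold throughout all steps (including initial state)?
No, violated after step 1

The invariant is violated after step 1.

State at each step:
Initial: n=5, p=3
After step 1: n=5, p=4
After step 2: n=20, p=4
After step 3: n=20, p=80
After step 4: n=20, p=80
After step 5: n=100, p=80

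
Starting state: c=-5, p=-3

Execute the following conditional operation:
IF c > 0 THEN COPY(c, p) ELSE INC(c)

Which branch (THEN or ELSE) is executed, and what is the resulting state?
Branch: ELSE, Final state: c=-4, p=-3

Evaluating condition: c > 0
c = -5
Condition is False, so ELSE branch executes
After INC(c): c=-4, p=-3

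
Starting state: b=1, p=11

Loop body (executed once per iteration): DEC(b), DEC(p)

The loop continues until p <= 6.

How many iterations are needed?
5

Tracing iterations:
Initial: b=1, p=11
After iteration 1: b=0, p=10
After iteration 2: b=-1, p=9
After iteration 3: b=-2, p=8
After iteration 4: b=-3, p=7
After iteration 5: b=-4, p=6
p <= 6 now holds, so the loop exits after 5 iterations.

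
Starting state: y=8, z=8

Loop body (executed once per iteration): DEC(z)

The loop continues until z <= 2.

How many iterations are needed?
6

Tracing iterations:
Initial: y=8, z=8
After iteration 1: y=8, z=7
After iteration 2: y=8, z=6
After iteration 3: y=8, z=5
After iteration 4: y=8, z=4
After iteration 5: y=8, z=3
After iteration 6: y=8, z=2
z <= 2 now holds, so the loop exits after 6 iterations.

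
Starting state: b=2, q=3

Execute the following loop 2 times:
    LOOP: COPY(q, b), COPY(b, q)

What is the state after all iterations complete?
b=2, q=2

Iteration trace:
Start: b=2, q=3
After iteration 1: b=2, q=2
After iteration 2: b=2, q=2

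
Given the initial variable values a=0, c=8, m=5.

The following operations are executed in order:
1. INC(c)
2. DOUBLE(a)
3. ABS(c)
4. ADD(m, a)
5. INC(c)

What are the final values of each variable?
{a: 0, c: 10, m: 5}

Step-by-step execution:
Initial: a=0, c=8, m=5
After step 1 (INC(c)): a=0, c=9, m=5
After step 2 (DOUBLE(a)): a=0, c=9, m=5
After step 3 (ABS(c)): a=0, c=9, m=5
After step 4 (ADD(m, a)): a=0, c=9, m=5
After step 5 (INC(c)): a=0, c=10, m=5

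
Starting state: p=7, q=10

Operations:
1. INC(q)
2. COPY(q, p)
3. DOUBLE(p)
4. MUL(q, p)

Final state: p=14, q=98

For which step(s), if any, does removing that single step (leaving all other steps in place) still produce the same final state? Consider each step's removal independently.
Step(s) 1

Testing removal of each single step:
Without step 1: final = p=14, q=98 (same)
Without step 2: final = p=14, q=154 (different)
Without step 3: final = p=7, q=49 (different)
Without step 4: final = p=14, q=7 (different)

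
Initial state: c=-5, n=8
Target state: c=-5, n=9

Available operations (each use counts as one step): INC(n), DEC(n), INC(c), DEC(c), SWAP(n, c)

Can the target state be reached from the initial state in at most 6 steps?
Yes

Path (1 step): INC(n)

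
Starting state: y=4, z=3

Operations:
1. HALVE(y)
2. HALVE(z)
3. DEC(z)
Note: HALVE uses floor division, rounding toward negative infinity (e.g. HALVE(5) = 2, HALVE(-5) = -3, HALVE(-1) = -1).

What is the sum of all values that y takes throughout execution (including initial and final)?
10

Values of y at each step:
Initial: y = 4
After step 1: y = 2
After step 2: y = 2
After step 3: y = 2
Sum = 4 + 2 + 2 + 2 = 10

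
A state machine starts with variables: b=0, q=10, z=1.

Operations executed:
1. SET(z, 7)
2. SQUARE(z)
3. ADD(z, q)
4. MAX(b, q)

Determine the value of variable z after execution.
z = 59

Tracing execution:
Step 1: SET(z, 7) → z = 7
Step 2: SQUARE(z) → z = 49
Step 3: ADD(z, q) → z = 59
Step 4: MAX(b, q) → z = 59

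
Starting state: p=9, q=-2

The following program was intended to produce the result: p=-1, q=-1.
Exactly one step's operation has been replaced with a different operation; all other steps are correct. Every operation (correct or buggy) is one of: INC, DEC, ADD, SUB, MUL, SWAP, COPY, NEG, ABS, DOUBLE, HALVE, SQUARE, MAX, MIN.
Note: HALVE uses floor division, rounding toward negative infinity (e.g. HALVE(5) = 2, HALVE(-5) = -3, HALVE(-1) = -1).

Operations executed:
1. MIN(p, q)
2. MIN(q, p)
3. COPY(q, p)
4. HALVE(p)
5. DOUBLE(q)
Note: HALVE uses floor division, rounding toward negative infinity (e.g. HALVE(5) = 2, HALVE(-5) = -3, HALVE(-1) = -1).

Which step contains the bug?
Step 5

Trace with buggy code:
Initial: p=9, q=-2
After step 1: p=-2, q=-2
After step 2: p=-2, q=-2
After step 3: p=-2, q=-2
After step 4: p=-1, q=-2
After step 5: p=-1, q=-4
Actual final p=-1, q=-4 ≠ expected p=-1, q=-1.
Step 5 is the only position where a single-operation replacement can produce the expected result.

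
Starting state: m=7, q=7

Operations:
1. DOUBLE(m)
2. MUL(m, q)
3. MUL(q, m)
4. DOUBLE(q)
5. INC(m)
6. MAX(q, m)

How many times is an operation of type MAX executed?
1

Counting MAX operations:
Step 6: MAX(q, m) ← MAX
Total: 1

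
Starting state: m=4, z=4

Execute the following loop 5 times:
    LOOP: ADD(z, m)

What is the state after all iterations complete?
m=4, z=24

Iteration trace:
Start: m=4, z=4
After iteration 1: m=4, z=8
After iteration 2: m=4, z=12
After iteration 3: m=4, z=16
After iteration 4: m=4, z=20
After iteration 5: m=4, z=24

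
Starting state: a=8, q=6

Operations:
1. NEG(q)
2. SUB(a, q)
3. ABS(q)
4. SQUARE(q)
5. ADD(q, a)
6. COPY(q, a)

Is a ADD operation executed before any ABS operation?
No

First ADD: step 5
First ABS: step 3
Since 5 > 3, ABS comes first.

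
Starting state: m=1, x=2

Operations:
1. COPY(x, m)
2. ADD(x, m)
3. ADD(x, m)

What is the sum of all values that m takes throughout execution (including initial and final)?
4

Values of m at each step:
Initial: m = 1
After step 1: m = 1
After step 2: m = 1
After step 3: m = 1
Sum = 1 + 1 + 1 + 1 = 4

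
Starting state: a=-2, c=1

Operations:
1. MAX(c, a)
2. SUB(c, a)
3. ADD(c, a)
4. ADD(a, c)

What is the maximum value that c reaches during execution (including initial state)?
3

Values of c at each step:
Initial: c = 1
After step 1: c = 1
After step 2: c = 3 ← maximum
After step 3: c = 1
After step 4: c = 1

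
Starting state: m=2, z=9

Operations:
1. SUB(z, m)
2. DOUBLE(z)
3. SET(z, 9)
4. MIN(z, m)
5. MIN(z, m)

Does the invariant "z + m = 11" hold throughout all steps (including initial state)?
No, violated after step 1

The invariant is violated after step 1.

State at each step:
Initial: m=2, z=9
After step 1: m=2, z=7
After step 2: m=2, z=14
After step 3: m=2, z=9
After step 4: m=2, z=2
After step 5: m=2, z=2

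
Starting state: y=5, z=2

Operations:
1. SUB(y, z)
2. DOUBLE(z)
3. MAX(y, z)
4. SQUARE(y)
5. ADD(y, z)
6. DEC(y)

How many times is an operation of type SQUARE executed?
1

Counting SQUARE operations:
Step 4: SQUARE(y) ← SQUARE
Total: 1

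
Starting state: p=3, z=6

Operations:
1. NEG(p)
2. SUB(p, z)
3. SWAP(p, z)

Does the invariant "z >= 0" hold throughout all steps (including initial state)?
No, violated after step 3

The invariant is violated after step 3.

State at each step:
Initial: p=3, z=6
After step 1: p=-3, z=6
After step 2: p=-9, z=6
After step 3: p=6, z=-9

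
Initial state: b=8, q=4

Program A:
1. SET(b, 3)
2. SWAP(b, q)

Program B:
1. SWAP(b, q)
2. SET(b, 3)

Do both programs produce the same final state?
No

Program A final state: b=4, q=3
Program B final state: b=3, q=8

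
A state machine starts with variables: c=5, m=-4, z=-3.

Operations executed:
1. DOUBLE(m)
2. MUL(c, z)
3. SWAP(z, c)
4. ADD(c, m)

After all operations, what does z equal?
z = -15

Tracing execution:
Step 1: DOUBLE(m) → z = -3
Step 2: MUL(c, z) → z = -3
Step 3: SWAP(z, c) → z = -15
Step 4: ADD(c, m) → z = -15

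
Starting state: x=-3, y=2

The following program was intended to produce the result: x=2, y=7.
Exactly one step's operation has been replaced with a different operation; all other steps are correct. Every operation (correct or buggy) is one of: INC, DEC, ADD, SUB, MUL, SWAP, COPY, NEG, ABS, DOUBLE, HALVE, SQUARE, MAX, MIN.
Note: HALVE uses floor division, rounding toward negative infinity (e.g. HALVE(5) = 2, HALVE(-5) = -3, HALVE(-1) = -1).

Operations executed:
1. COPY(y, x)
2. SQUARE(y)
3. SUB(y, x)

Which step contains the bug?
Step 1

Trace with buggy code:
Initial: x=-3, y=2
After step 1: x=-3, y=-3
After step 2: x=-3, y=9
After step 3: x=-3, y=12
Actual final x=-3, y=12 ≠ expected x=2, y=7.
Step 1 is the only position where a single-operation replacement can produce the expected result.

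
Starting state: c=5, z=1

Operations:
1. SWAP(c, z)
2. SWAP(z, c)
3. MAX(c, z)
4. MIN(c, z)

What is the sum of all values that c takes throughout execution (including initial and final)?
17

Values of c at each step:
Initial: c = 5
After step 1: c = 1
After step 2: c = 5
After step 3: c = 5
After step 4: c = 1
Sum = 5 + 1 + 5 + 5 + 1 = 17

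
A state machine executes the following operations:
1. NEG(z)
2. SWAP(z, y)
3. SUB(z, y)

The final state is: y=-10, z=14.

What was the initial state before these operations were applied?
y=4, z=10

Working backwards:
Final state: y=-10, z=14
Before step 3 (SUB(z, y)): y=-10, z=4
Before step 2 (SWAP(z, y)): y=4, z=-10
Before step 1 (NEG(z)): y=4, z=10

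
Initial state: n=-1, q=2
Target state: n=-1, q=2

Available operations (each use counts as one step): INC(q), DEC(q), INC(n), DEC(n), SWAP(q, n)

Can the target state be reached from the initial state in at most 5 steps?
Yes

Path (0 steps): 0 steps (already at target)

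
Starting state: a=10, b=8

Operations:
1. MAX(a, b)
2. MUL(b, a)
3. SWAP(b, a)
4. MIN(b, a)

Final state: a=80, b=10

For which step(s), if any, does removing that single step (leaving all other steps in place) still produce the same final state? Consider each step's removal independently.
Step(s) 1, 4

Testing removal of each single step:
Without step 1: final = a=80, b=10 (same)
Without step 2: final = a=8, b=8 (different)
Without step 3: final = a=10, b=10 (different)
Without step 4: final = a=80, b=10 (same)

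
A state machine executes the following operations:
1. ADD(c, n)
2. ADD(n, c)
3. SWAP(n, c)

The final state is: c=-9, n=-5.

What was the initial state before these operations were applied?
c=-1, n=-4

Working backwards:
Final state: c=-9, n=-5
Before step 3 (SWAP(n, c)): c=-5, n=-9
Before step 2 (ADD(n, c)): c=-5, n=-4
Before step 1 (ADD(c, n)): c=-1, n=-4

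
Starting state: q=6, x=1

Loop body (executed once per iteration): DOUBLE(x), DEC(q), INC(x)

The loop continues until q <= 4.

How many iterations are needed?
2

Tracing iterations:
Initial: q=6, x=1
After iteration 1: q=5, x=3
After iteration 2: q=4, x=7
q <= 4 now holds, so the loop exits after 2 iterations.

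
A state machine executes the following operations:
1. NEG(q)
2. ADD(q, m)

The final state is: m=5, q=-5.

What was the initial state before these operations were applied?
m=5, q=10

Working backwards:
Final state: m=5, q=-5
Before step 2 (ADD(q, m)): m=5, q=-10
Before step 1 (NEG(q)): m=5, q=10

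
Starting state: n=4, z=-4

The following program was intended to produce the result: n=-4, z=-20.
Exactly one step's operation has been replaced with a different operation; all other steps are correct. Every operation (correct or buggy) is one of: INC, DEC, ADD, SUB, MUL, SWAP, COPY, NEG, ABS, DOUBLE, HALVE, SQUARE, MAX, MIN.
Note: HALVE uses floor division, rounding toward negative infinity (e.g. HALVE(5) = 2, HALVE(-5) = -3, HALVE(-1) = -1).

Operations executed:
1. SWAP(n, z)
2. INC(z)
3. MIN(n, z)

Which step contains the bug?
Step 3

Trace with buggy code:
Initial: n=4, z=-4
After step 1: n=-4, z=4
After step 2: n=-4, z=5
After step 3: n=-4, z=5
Actual final n=-4, z=5 ≠ expected n=-4, z=-20.
Step 3 is the only position where a single-operation replacement can produce the expected result.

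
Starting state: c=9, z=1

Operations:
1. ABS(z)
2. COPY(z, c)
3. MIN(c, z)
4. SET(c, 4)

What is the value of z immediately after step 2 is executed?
z = 9

Tracing z through execution:
Initial: z = 1
After step 1 (ABS(z)): z = 1
After step 2 (COPY(z, c)): z = 9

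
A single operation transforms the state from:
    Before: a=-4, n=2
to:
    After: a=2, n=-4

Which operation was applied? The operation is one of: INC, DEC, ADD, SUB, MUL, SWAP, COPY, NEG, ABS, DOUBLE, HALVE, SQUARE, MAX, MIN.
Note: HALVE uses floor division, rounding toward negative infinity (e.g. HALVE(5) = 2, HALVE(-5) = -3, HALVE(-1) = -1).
SWAP(a, n)

Analyzing the change:
Before: a=-4, n=2
After: a=2, n=-4
Variable a changed from -4 to 2
Variable n changed from 2 to -4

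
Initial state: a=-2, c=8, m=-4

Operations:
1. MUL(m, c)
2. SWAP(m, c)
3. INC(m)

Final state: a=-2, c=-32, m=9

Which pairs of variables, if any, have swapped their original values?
None

Comparing initial and final values:
c: 8 → -32
a: -2 → -2
m: -4 → 9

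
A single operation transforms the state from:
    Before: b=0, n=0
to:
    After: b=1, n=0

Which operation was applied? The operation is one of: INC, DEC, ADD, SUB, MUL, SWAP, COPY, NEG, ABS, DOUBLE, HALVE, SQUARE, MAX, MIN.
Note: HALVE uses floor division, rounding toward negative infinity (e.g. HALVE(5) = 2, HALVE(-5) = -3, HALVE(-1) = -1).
INC(b)

Analyzing the change:
Before: b=0, n=0
After: b=1, n=0
Variable b changed from 0 to 1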